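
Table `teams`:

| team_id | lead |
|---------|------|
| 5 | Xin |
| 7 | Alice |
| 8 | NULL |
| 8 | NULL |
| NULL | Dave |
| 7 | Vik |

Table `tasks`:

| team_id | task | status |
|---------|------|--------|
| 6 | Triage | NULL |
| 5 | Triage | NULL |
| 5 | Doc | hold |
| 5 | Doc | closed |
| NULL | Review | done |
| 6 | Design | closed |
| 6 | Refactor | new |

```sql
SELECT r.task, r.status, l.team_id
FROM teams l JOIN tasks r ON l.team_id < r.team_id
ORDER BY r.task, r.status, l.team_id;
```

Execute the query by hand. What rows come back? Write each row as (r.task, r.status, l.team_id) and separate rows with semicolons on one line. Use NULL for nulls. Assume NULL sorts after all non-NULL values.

INNER JOIN keeps only pairs where the ON condition holds.
Matching on l.team_id < r.team_id. A NULL in a compared column never satisfies the condition.
Matched pairs: 3.

(Design, closed, 5); (Refactor, new, 5); (Triage, NULL, 5)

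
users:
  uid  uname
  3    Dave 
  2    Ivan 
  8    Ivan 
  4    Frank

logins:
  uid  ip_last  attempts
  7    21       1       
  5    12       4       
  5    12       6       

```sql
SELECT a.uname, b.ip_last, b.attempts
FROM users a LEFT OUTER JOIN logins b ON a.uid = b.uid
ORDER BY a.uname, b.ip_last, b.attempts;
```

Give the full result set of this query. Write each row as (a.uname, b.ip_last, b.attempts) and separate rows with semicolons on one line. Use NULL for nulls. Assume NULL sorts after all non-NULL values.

(Dave, NULL, NULL); (Frank, NULL, NULL); (Ivan, NULL, NULL); (Ivan, NULL, NULL)

LEFT JOIN keeps every row from `users`; unmatched rows get NULL for `logins`'s columns.
Matching on a.uid = b.uid.
- a (uid=3) has no partner → padded with NULL.
- a (uid=2) has no partner → padded with NULL.
- a (uid=8) has no partner → padded with NULL.
- a (uid=4) has no partner → padded with NULL.
After projecting and ordering:
a.uname | b.ip_last | b.attempts
Dave | NULL | NULL
Frank | NULL | NULL
Ivan | NULL | NULL
Ivan | NULL | NULL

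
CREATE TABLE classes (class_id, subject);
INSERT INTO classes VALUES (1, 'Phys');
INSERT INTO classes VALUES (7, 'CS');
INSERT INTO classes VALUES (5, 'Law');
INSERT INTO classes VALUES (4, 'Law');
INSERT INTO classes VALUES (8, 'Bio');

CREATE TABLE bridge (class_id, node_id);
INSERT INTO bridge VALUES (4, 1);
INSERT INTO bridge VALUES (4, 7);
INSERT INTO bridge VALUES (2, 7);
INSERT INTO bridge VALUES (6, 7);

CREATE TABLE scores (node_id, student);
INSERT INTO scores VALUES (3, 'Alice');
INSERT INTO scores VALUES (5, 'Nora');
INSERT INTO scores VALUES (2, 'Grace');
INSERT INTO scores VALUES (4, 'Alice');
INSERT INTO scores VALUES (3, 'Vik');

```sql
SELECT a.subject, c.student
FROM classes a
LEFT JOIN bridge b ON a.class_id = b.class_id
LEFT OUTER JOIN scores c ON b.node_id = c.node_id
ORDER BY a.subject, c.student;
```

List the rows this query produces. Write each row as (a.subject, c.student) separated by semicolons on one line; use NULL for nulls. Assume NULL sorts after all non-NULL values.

Joins associate left-to-right: classes LEFT JOIN bridge on class_id gives 6 intermediate row(s).
Then LEFT JOIN `scores c` on node_id: each of those 6 rows is kept; rows whose b.node_id has no match in c get NULL for c's columns.

(Bio, NULL); (CS, NULL); (Law, NULL); (Law, NULL); (Law, NULL); (Phys, NULL)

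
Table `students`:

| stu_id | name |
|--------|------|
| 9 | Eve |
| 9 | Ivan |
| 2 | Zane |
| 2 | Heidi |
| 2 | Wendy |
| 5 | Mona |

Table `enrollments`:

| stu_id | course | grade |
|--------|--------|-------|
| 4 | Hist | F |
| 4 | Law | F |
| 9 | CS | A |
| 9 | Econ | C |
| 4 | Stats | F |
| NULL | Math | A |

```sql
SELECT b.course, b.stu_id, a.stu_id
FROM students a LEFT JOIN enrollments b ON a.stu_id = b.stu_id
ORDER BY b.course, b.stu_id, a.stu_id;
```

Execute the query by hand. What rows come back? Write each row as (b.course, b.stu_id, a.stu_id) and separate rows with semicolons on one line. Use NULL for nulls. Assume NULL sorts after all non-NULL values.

(CS, 9, 9); (CS, 9, 9); (Econ, 9, 9); (Econ, 9, 9); (NULL, NULL, 2); (NULL, NULL, 2); (NULL, NULL, 2); (NULL, NULL, 5)

LEFT JOIN keeps every row from `students`; unmatched rows get NULL for `enrollments`'s columns.
Matching on a.stu_id = b.stu_id. A NULL in a compared column never satisfies the condition.
- a (stu_id=9) pairs with 2 row(s) of b.
- a (stu_id=9) pairs with 2 row(s) of b.
- a (stu_id=2) has no partner → padded with NULL.
- a (stu_id=2) has no partner → padded with NULL.
- a (stu_id=2) has no partner → padded with NULL.
- a (stu_id=5) has no partner → padded with NULL.
After projecting and ordering:
b.course | b.stu_id | a.stu_id
CS | 9 | 9
CS | 9 | 9
Econ | 9 | 9
Econ | 9 | 9
NULL | NULL | 2
NULL | NULL | 2
NULL | NULL | 2
NULL | NULL | 5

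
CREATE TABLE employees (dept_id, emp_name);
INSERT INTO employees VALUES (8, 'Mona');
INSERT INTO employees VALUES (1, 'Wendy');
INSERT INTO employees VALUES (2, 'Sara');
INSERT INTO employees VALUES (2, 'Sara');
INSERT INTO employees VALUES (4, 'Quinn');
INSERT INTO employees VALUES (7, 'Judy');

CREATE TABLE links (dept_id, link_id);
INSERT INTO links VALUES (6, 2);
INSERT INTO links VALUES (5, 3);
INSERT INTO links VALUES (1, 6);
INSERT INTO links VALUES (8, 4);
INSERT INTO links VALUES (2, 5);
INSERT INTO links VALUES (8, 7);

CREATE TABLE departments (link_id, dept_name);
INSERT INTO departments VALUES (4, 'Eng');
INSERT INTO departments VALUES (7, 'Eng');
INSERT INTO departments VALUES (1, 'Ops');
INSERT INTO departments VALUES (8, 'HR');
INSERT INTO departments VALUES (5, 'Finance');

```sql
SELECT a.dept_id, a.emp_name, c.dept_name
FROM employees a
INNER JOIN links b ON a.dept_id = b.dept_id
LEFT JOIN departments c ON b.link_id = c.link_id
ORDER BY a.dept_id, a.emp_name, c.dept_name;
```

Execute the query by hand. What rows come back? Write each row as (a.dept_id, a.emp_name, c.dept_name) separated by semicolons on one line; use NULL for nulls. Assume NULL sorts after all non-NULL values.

(1, Wendy, NULL); (2, Sara, Finance); (2, Sara, Finance); (8, Mona, Eng); (8, Mona, Eng)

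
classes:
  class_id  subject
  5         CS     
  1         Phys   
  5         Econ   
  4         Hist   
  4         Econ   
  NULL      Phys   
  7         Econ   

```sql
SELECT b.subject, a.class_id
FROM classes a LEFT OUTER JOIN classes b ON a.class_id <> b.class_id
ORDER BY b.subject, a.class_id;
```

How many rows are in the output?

LEFT JOIN keeps every row from `classes a`; unmatched rows get NULL for `classes b`'s columns.
Matching on a.class_id <> b.class_id. A NULL in a compared column never satisfies the condition.
Matched pairs: 26; unmatched a rows kept: 1.
Total: 26 matched + 1 padded = 27 rows.

27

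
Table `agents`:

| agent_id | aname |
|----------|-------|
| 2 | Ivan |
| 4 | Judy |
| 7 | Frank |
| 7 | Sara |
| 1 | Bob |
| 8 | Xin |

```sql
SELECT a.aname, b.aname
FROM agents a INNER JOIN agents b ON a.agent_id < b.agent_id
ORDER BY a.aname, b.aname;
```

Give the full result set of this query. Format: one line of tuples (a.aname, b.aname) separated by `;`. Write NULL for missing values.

(Bob, Frank); (Bob, Ivan); (Bob, Judy); (Bob, Sara); (Bob, Xin); (Frank, Xin); (Ivan, Frank); (Ivan, Judy); (Ivan, Sara); (Ivan, Xin); (Judy, Frank); (Judy, Sara); (Judy, Xin); (Sara, Xin)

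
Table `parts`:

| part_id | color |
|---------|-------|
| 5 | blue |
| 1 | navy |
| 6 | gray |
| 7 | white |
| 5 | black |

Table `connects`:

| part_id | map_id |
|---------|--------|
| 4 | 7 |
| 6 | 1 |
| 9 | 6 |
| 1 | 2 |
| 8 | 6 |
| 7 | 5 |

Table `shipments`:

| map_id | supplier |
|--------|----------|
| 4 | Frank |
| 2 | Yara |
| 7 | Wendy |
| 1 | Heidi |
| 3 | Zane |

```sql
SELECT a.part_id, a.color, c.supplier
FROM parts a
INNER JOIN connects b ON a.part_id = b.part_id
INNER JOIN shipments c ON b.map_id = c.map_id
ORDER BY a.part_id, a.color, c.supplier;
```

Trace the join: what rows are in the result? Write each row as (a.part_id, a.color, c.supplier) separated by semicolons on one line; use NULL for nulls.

Step 1 — a INNER JOIN b on part_id → 3 row(s).
Then INNER JOIN `shipments c` on map_id: keep only rows whose b.map_id appears in c.

(1, navy, Yara); (6, gray, Heidi)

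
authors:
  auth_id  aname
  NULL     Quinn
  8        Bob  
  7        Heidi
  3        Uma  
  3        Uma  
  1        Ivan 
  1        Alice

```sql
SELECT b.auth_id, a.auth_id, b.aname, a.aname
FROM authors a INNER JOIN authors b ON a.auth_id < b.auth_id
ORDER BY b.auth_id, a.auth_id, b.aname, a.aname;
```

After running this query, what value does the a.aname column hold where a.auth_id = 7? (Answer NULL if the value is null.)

Heidi

INNER JOIN keeps only pairs where the ON condition holds.
Matching on a.auth_id < b.auth_id. A NULL in a compared column never satisfies the condition.
- a (auth_id=NULL) has no partner → excluded.
- a (auth_id=8) has no partner → excluded.
- a (auth_id=7) pairs with 1 row(s) of b.
- a (auth_id=3) pairs with 2 row(s) of b.
- a (auth_id=3) pairs with 2 row(s) of b.
- a (auth_id=1) pairs with 4 row(s) of b.
- a (auth_id=1) pairs with 4 row(s) of b.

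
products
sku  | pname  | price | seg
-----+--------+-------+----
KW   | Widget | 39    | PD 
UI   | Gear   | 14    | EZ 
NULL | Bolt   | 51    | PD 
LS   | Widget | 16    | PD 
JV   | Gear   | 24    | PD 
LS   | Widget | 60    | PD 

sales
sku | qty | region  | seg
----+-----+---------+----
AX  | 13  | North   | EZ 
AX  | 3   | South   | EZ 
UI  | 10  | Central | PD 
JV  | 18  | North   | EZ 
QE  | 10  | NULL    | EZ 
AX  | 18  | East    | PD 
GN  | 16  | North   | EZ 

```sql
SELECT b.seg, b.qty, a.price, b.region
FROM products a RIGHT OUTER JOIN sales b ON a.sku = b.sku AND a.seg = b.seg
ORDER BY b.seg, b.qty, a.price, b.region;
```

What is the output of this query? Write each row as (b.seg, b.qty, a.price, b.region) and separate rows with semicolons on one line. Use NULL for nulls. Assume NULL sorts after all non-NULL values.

(EZ, 3, NULL, South); (EZ, 10, NULL, NULL); (EZ, 13, NULL, North); (EZ, 16, NULL, North); (EZ, 18, NULL, North); (PD, 10, NULL, Central); (PD, 18, NULL, East)

RIGHT JOIN keeps every row from `sales`; unmatched rows get NULL for `products`'s columns.
Matching on a.sku = b.sku AND a.seg = b.seg. A NULL in a compared column never satisfies the condition.
Matched pairs: 0; unmatched b rows kept: 7.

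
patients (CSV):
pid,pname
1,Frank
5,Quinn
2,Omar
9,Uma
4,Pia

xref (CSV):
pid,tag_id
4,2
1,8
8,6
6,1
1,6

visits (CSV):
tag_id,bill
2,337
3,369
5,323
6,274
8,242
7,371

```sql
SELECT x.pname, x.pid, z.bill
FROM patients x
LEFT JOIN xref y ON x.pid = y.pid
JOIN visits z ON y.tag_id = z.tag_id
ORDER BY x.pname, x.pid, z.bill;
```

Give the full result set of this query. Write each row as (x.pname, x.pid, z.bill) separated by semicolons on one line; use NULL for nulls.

(Frank, 1, 242); (Frank, 1, 274); (Pia, 4, 337)

Evaluate left to right. First `patients x LEFT JOIN xref y` on pid: 6 row(s).
Then INNER JOIN `visits z` on tag_id: keep only rows whose y.tag_id appears in z.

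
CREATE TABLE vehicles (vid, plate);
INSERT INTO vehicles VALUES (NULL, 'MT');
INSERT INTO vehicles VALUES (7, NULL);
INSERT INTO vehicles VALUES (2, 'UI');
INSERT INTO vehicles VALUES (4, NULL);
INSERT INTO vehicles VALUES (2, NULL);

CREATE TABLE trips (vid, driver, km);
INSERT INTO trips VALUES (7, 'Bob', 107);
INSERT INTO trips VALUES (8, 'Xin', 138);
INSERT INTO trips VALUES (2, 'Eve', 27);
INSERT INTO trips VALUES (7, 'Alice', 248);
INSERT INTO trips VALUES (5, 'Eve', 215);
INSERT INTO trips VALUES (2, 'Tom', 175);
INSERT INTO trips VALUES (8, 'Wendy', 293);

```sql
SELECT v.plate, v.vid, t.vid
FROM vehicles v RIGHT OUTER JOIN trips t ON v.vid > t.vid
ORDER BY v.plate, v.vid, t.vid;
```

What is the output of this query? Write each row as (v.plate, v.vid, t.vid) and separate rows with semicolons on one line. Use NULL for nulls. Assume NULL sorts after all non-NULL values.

RIGHT JOIN keeps every row from `trips`; unmatched rows get NULL for `vehicles`'s columns.
Matching on v.vid > t.vid. A NULL in a compared column never satisfies the condition.
Matched pairs: 5; unmatched t rows kept: 4.

(NULL, 4, 2); (NULL, 4, 2); (NULL, 7, 2); (NULL, 7, 2); (NULL, 7, 5); (NULL, NULL, 7); (NULL, NULL, 7); (NULL, NULL, 8); (NULL, NULL, 8)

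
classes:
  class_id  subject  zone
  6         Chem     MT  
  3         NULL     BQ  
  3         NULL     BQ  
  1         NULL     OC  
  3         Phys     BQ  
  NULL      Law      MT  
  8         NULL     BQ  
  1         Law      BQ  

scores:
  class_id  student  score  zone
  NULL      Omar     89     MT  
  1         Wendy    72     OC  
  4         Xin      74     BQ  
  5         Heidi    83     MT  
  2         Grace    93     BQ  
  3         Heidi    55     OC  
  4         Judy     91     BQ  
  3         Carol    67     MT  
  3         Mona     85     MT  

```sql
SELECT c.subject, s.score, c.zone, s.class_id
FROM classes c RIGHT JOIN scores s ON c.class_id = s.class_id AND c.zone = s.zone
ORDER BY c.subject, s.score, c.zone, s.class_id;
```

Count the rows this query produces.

9

RIGHT JOIN keeps every row from `scores`; unmatched rows get NULL for `classes`'s columns.
Matching on c.class_id = s.class_id AND c.zone = s.zone. A NULL in a compared column never satisfies the condition.
Matched pairs: 1; unmatched s rows kept: 8.
Total: 1 matched + 8 padded = 9 rows.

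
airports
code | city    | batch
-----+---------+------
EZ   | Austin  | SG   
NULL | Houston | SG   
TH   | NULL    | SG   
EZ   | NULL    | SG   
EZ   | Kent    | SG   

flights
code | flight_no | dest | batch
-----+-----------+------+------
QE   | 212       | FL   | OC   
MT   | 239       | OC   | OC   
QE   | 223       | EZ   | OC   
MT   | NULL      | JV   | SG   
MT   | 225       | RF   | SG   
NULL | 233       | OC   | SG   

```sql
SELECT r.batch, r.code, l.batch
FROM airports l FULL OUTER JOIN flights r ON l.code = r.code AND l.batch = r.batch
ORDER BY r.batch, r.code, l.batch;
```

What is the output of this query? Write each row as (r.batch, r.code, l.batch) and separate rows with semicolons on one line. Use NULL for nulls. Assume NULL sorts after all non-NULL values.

FULL OUTER JOIN keeps every row from both sides; unmatched rows get NULL for the other side's columns.
Matching on l.code = r.code AND l.batch = r.batch. A NULL in a compared column never satisfies the condition.
- l[0] code=EZ, batch=SG → no match; kept with NULLs on the r side.
- l[1] code=NULL, batch=SG → no match; kept with NULLs on the r side.
- l[2] code=TH, batch=SG → no match; kept with NULLs on the r side.
- l[3] code=EZ, batch=SG → no match; kept with NULLs on the r side.
- l[4] code=EZ, batch=SG → no match; kept with NULLs on the r side.
- 6 row(s) from r found no l partner → padded with NULL.

(OC, MT, NULL); (OC, QE, NULL); (OC, QE, NULL); (SG, MT, NULL); (SG, MT, NULL); (SG, NULL, NULL); (NULL, NULL, SG); (NULL, NULL, SG); (NULL, NULL, SG); (NULL, NULL, SG); (NULL, NULL, SG)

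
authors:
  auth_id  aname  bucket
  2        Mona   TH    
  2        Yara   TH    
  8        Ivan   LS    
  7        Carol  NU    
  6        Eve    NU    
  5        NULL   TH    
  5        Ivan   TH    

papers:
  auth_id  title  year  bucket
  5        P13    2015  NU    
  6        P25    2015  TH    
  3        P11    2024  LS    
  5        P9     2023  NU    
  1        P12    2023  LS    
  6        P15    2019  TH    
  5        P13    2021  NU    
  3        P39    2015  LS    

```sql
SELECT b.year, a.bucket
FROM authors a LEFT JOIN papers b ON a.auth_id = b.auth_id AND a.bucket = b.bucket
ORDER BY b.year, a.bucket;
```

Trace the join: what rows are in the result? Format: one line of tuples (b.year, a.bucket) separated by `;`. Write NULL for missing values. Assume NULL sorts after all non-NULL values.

(NULL, LS); (NULL, NU); (NULL, NU); (NULL, TH); (NULL, TH); (NULL, TH); (NULL, TH)

LEFT JOIN keeps every row from `authors`; unmatched rows get NULL for `papers`'s columns.
Matching on a.auth_id = b.auth_id AND a.bucket = b.bucket.
- a (auth_id=2, bucket=TH) has no partner → padded with NULL.
- a (auth_id=2, bucket=TH) has no partner → padded with NULL.
- a (auth_id=8, bucket=LS) has no partner → padded with NULL.
- a (auth_id=7, bucket=NU) has no partner → padded with NULL.
- a (auth_id=6, bucket=NU) has no partner → padded with NULL.
- a (auth_id=5, bucket=TH) has no partner → padded with NULL.
- a (auth_id=5, bucket=TH) has no partner → padded with NULL.
After projecting and ordering:
b.year | a.bucket
NULL | LS
NULL | NU
NULL | NU
NULL | TH
NULL | TH
NULL | TH
NULL | TH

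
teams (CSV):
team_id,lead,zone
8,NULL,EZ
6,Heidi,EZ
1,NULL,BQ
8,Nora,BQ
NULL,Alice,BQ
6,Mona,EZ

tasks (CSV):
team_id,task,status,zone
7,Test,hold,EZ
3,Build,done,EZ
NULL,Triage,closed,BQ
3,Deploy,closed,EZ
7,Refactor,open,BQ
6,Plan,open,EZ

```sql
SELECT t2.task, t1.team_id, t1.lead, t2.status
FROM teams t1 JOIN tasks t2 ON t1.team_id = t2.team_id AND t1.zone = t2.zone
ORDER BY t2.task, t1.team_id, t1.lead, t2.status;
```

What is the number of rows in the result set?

2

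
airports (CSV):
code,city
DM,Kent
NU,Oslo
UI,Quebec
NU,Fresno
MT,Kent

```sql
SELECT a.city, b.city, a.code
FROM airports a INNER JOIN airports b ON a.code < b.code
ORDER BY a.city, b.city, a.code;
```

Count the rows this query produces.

9

INNER JOIN keeps only pairs where the ON condition holds.
Matching on a.code < b.code.
- a (code=DM) pairs with 4 row(s) of b.
- a (code=NU) pairs with 1 row(s) of b.
- a (code=UI) has no partner → excluded.
- a (code=NU) pairs with 1 row(s) of b.
- a (code=MT) pairs with 3 row(s) of b.
Total: 9 rows.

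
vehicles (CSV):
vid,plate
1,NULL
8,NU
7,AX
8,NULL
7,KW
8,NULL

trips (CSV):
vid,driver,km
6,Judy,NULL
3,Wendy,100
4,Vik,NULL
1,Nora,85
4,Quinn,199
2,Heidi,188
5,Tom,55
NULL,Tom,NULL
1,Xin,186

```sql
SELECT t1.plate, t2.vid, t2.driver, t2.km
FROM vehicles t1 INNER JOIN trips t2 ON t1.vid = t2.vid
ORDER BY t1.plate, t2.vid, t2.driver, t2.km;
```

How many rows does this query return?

2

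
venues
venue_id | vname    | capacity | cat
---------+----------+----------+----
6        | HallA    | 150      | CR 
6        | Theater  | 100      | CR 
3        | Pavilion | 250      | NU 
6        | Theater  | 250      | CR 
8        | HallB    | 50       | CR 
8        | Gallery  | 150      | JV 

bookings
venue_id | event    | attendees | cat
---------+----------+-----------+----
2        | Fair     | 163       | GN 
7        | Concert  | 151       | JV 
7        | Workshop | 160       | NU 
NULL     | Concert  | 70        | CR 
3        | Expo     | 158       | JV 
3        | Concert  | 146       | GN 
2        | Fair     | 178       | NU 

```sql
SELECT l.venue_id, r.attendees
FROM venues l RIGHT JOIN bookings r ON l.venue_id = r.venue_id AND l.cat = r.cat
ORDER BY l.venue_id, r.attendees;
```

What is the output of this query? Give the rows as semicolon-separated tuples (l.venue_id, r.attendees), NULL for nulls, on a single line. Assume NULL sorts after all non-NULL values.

(NULL, 70); (NULL, 146); (NULL, 151); (NULL, 158); (NULL, 160); (NULL, 163); (NULL, 178)

RIGHT JOIN keeps every row from `bookings`; unmatched rows get NULL for `venues`'s columns.
Matching on l.venue_id = r.venue_id AND l.cat = r.cat. A NULL in a compared column never satisfies the condition.
- l (venue_id=6, cat=CR) has no partner in r.
- l (venue_id=6, cat=CR) has no partner in r.
- l (venue_id=3, cat=NU) has no partner in r.
- l (venue_id=6, cat=CR) has no partner in r.
- l (venue_id=8, cat=CR) has no partner in r.
- l (venue_id=8, cat=JV) has no partner in r.
- plus 7 unmatched r row(s), each kept with NULL l columns.
After projecting and ordering:
l.venue_id | r.attendees
NULL | 70
NULL | 146
NULL | 151
NULL | 158
NULL | 160
NULL | 163
NULL | 178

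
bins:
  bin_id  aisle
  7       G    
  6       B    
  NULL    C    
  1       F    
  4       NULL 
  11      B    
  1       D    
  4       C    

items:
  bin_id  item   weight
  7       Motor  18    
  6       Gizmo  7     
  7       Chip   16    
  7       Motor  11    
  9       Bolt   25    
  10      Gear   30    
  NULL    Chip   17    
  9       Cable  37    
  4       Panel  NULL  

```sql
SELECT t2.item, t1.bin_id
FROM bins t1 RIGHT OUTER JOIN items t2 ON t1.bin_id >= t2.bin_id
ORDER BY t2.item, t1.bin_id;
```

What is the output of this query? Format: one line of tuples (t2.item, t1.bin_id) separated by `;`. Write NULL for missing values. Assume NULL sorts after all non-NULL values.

RIGHT JOIN keeps every row from `items`; unmatched rows get NULL for `bins`'s columns.
Matching on t1.bin_id >= t2.bin_id. A NULL in a compared column never satisfies the condition.
Matched pairs: 17; unmatched t2 rows kept: 1.

(Bolt, 11); (Cable, 11); (Chip, 7); (Chip, 11); (Chip, NULL); (Gear, 11); (Gizmo, 6); (Gizmo, 7); (Gizmo, 11); (Motor, 7); (Motor, 7); (Motor, 11); (Motor, 11); (Panel, 4); (Panel, 4); (Panel, 6); (Panel, 7); (Panel, 11)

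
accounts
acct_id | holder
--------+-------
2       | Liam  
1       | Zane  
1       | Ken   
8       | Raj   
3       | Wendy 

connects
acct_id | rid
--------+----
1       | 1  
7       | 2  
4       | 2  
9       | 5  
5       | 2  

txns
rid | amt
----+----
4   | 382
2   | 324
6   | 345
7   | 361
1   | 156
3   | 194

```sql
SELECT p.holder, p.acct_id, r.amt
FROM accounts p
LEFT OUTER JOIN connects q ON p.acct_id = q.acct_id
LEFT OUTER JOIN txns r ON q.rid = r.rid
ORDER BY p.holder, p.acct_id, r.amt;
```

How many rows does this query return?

5

Evaluate left to right. First `accounts p LEFT JOIN connects q` on acct_id: 5 row(s).
Then LEFT JOIN `txns r` on rid: each of those 5 rows is kept; rows whose q.rid has no match in r get NULL for r's columns.
Result: 5 row(s).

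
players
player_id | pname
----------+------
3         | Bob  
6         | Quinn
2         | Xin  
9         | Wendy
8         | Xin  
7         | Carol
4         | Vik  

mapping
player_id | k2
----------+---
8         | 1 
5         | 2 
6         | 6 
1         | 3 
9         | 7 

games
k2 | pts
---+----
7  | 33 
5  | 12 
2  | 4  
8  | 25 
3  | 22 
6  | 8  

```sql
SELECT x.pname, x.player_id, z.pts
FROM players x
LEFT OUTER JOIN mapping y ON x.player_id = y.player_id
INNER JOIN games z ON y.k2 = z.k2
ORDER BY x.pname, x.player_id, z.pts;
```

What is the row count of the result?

2

Step 1 — x LEFT JOIN y on player_id → 7 row(s).
Then INNER JOIN `games z` on k2: keep only rows whose y.k2 appears in z.
Result: 2 row(s).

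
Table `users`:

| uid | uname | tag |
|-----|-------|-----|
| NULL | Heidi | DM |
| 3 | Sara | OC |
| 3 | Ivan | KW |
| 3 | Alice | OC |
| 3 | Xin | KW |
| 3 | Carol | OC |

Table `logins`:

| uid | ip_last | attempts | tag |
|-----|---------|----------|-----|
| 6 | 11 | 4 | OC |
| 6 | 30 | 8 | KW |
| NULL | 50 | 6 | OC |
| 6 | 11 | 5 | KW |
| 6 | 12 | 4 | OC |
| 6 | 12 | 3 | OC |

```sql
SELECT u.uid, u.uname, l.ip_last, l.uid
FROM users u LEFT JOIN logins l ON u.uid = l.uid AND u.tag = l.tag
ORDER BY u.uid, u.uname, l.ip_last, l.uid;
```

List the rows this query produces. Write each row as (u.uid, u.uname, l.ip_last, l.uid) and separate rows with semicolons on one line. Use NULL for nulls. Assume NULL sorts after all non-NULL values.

(3, Alice, NULL, NULL); (3, Carol, NULL, NULL); (3, Ivan, NULL, NULL); (3, Sara, NULL, NULL); (3, Xin, NULL, NULL); (NULL, Heidi, NULL, NULL)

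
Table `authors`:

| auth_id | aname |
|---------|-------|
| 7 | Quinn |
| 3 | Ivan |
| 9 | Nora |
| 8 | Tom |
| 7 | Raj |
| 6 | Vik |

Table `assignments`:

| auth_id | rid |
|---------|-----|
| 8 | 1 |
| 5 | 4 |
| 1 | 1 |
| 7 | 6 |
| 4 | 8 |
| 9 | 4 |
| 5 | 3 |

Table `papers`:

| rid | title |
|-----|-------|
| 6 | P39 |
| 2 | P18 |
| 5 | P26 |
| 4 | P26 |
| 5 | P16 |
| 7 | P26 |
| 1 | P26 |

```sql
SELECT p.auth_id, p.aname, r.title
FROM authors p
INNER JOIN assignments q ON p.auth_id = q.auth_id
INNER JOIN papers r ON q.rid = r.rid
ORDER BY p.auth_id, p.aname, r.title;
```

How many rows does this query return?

4

Evaluate left to right. First `authors p INNER JOIN assignments q` on auth_id: 4 row(s).
Then INNER JOIN `papers r` on rid: keep only rows whose q.rid appears in r.
Result: 4 row(s).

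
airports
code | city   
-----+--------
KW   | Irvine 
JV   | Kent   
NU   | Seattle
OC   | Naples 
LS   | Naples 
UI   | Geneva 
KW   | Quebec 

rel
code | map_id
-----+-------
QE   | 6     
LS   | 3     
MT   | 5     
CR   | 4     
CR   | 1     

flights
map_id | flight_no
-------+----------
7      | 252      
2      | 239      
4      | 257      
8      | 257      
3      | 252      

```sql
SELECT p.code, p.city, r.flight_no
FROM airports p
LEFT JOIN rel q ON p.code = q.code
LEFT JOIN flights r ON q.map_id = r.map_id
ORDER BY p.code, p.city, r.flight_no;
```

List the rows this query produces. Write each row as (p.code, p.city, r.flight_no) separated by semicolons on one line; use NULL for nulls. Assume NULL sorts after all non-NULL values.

(JV, Kent, NULL); (KW, Irvine, NULL); (KW, Quebec, NULL); (LS, Naples, 252); (NU, Seattle, NULL); (OC, Naples, NULL); (UI, Geneva, NULL)

Joins associate left-to-right: airports LEFT JOIN rel on code gives 7 intermediate row(s).
Then LEFT JOIN `flights r` on map_id: each of those 7 rows is kept; rows whose q.map_id has no match in r get NULL for r's columns.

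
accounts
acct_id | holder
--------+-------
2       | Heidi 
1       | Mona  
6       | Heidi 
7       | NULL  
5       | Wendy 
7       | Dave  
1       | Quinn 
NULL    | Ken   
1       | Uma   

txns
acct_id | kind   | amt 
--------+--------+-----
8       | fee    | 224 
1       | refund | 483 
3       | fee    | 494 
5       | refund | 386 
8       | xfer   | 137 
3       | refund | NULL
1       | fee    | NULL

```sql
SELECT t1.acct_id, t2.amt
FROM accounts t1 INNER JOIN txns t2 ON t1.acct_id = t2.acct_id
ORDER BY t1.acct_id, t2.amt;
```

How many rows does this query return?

INNER JOIN keeps only pairs where the ON condition holds.
Matching on t1.acct_id = t2.acct_id. A NULL in a compared column never satisfies the condition.
- t1 row (acct_id=2): no match → dropped.
- t1 row (acct_id=1): matches 2 t2 row(s) → 2 output row(s).
- t1 row (acct_id=6): no match → dropped.
- t1 row (acct_id=7): no match → dropped.
- t1 row (acct_id=5): matches 1 t2 row(s) → 1 output row(s).
- t1 row (acct_id=7): no match → dropped.
- t1 row (acct_id=1): matches 2 t2 row(s) → 2 output row(s).
- t1 row (acct_id=NULL): no match → dropped.
- t1 row (acct_id=1): matches 2 t2 row(s) → 2 output row(s).
Total: 7 rows.

7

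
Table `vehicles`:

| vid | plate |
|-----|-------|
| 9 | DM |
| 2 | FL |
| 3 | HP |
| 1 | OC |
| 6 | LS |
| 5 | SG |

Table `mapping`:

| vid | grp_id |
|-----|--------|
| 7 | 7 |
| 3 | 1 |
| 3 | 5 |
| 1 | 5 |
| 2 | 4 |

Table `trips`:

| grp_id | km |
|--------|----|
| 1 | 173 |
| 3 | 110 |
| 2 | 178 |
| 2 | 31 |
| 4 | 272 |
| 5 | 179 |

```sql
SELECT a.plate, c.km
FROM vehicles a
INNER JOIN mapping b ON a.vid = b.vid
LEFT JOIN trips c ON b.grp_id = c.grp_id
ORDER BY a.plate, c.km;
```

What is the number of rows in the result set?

Evaluate left to right. First `vehicles a INNER JOIN mapping b` on vid: 4 row(s).
Then LEFT JOIN `trips c` on grp_id: each of those 4 rows is kept; rows whose b.grp_id has no match in c get NULL for c's columns.
Result: 4 row(s).

4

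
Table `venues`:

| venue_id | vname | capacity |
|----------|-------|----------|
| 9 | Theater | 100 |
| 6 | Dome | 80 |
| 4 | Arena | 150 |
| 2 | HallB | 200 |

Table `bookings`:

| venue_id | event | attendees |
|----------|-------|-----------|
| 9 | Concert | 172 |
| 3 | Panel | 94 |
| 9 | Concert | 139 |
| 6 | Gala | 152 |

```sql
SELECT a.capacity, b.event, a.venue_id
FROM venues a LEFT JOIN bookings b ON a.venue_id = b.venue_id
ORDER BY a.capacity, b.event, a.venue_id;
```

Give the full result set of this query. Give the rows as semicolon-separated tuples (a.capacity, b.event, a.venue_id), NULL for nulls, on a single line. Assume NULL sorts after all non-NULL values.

(80, Gala, 6); (100, Concert, 9); (100, Concert, 9); (150, NULL, 4); (200, NULL, 2)

LEFT JOIN keeps every row from `venues`; unmatched rows get NULL for `bookings`'s columns.
Matching on a.venue_id = b.venue_id.
- a row (venue_id=9): matches 2 b row(s) → 2 output row(s).
- a row (venue_id=6): matches 1 b row(s) → 1 output row(s).
- a row (venue_id=4): no match → kept, b columns NULL.
- a row (venue_id=2): no match → kept, b columns NULL.
After projecting and ordering:
a.capacity | b.event | a.venue_id
80 | Gala | 6
100 | Concert | 9
100 | Concert | 9
150 | NULL | 4
200 | NULL | 2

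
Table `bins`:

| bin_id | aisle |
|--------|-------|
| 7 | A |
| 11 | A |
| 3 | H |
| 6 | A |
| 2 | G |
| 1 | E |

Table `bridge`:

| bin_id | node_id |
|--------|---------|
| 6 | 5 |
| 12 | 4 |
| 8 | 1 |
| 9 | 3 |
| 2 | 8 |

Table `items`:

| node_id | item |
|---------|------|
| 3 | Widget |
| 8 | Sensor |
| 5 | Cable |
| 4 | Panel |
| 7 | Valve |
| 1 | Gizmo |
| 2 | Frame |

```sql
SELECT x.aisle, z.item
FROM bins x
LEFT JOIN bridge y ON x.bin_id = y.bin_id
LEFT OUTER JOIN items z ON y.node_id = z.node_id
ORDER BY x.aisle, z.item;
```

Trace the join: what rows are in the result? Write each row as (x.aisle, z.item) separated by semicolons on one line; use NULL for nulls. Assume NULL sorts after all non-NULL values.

(A, Cable); (A, NULL); (A, NULL); (E, NULL); (G, Sensor); (H, NULL)

Joins associate left-to-right: bins LEFT JOIN bridge on bin_id gives 6 intermediate row(s).
Then LEFT JOIN `items z` on node_id: each of those 6 rows is kept; rows whose y.node_id has no match in z get NULL for z's columns.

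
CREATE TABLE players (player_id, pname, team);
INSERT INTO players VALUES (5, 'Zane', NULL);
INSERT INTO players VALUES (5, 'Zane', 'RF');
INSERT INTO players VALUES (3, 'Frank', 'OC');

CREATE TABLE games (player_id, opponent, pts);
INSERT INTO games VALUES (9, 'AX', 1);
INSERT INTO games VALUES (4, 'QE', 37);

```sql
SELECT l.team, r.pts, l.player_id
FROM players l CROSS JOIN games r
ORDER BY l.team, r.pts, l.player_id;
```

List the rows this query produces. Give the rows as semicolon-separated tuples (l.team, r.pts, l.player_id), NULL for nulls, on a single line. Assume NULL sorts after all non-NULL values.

(OC, 1, 3); (OC, 37, 3); (RF, 1, 5); (RF, 37, 5); (NULL, 1, 5); (NULL, 37, 5)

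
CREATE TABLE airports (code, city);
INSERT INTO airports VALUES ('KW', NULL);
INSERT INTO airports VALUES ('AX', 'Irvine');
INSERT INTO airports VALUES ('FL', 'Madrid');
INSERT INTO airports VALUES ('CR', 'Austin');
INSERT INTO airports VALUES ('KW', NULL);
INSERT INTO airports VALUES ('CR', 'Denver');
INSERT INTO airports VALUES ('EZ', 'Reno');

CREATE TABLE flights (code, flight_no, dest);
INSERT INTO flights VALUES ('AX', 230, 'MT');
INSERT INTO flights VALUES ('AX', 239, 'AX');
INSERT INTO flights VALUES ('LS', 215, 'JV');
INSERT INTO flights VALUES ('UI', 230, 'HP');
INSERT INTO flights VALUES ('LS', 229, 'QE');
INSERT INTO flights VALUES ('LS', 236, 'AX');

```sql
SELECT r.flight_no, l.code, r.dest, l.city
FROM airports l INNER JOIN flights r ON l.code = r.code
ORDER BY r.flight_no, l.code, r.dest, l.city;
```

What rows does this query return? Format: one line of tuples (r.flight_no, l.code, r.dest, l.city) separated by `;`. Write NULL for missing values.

INNER JOIN keeps only pairs where the ON condition holds.
Matching on l.code = r.code.
- l[0] code=KW → no match; dropped.
- l[1] code=AX → 2 match(es) in r → 2 row(s).
- l[2] code=FL → no match; dropped.
- l[3] code=CR → no match; dropped.
- l[4] code=KW → no match; dropped.
- l[5] code=CR → no match; dropped.
- l[6] code=EZ → no match; dropped.
After projecting and ordering:
r.flight_no | l.code | r.dest | l.city
230 | AX | MT | Irvine
239 | AX | AX | Irvine

(230, AX, MT, Irvine); (239, AX, AX, Irvine)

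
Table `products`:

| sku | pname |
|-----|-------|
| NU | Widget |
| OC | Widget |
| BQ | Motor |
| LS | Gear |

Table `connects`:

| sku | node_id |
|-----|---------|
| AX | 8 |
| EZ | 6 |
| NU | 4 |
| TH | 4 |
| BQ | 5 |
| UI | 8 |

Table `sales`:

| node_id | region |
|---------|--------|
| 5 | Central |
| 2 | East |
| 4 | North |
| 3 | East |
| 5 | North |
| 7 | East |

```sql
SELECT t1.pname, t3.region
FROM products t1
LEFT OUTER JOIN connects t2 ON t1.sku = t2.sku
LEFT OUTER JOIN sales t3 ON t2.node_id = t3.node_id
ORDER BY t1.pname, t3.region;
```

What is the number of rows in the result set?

Joins associate left-to-right: products LEFT JOIN connects on sku gives 4 intermediate row(s).
Then LEFT JOIN `sales t3` on node_id: each of those 4 rows is kept; rows whose t2.node_id has no match in t3 get NULL for t3's columns.
Result: 5 row(s).

5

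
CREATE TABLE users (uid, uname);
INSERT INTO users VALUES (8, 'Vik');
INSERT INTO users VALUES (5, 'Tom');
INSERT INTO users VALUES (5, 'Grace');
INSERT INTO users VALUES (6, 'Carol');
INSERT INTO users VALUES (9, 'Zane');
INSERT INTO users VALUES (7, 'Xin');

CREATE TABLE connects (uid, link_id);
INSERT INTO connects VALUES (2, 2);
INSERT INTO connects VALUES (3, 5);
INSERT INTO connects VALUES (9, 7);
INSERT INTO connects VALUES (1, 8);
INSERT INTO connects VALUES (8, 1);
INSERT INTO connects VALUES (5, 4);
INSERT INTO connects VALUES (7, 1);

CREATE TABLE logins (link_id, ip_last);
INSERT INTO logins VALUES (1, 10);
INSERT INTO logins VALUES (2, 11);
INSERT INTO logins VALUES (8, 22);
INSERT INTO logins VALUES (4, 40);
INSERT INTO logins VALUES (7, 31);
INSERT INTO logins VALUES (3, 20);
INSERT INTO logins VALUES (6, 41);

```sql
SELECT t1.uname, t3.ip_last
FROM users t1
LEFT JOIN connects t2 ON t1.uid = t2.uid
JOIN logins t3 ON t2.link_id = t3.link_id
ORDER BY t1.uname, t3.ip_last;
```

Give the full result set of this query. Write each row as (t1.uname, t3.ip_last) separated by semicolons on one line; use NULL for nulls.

Evaluate left to right. First `users t1 LEFT JOIN connects t2` on uid: 6 row(s).
Then INNER JOIN `logins t3` on link_id: keep only rows whose t2.link_id appears in t3.

(Grace, 40); (Tom, 40); (Vik, 10); (Xin, 10); (Zane, 31)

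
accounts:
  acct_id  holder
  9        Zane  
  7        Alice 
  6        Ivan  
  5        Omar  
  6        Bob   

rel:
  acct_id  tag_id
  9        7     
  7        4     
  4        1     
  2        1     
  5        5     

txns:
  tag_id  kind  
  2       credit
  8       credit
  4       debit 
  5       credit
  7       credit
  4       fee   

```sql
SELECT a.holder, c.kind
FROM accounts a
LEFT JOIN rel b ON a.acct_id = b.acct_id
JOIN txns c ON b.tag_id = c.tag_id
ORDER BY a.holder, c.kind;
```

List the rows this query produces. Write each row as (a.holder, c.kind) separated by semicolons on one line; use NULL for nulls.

Evaluate left to right. First `accounts a LEFT JOIN rel b` on acct_id: 5 row(s).
Then INNER JOIN `txns c` on tag_id: keep only rows whose b.tag_id appears in c.

(Alice, debit); (Alice, fee); (Omar, credit); (Zane, credit)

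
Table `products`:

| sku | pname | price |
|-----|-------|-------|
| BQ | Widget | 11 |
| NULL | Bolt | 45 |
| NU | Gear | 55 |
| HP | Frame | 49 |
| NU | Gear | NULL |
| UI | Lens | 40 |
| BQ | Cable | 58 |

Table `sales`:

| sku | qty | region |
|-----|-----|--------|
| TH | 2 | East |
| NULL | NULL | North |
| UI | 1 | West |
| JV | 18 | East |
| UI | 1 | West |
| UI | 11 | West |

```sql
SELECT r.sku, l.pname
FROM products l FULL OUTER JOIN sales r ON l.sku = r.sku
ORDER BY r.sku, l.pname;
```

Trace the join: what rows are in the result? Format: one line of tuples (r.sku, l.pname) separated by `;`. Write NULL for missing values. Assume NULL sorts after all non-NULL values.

FULL OUTER JOIN keeps every row from both sides; unmatched rows get NULL for the other side's columns.
Matching on l.sku = r.sku. A NULL in a compared column never satisfies the condition.
- l (sku=BQ) has no partner → padded with NULL.
- l (sku=NULL) has no partner → padded with NULL.
- l (sku=NU) has no partner → padded with NULL.
- l (sku=HP) has no partner → padded with NULL.
- l (sku=NU) has no partner → padded with NULL.
- l (sku=UI) pairs with 3 row(s) of r.
- l (sku=BQ) has no partner → padded with NULL.
- 3 r row(s) had no l match → kept, l columns NULL.

(JV, NULL); (TH, NULL); (UI, Lens); (UI, Lens); (UI, Lens); (NULL, Bolt); (NULL, Cable); (NULL, Frame); (NULL, Gear); (NULL, Gear); (NULL, Widget); (NULL, NULL)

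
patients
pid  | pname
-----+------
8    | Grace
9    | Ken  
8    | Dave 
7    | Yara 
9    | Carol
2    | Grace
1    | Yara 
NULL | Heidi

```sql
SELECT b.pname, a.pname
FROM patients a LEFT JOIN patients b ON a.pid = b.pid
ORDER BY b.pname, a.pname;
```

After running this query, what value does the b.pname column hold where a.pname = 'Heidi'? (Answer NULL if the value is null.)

NULL

LEFT JOIN keeps every row from `patients a`; unmatched rows get NULL for `patients b`'s columns.
Matching on a.pid = b.pid. A NULL in a compared column never satisfies the condition.
Matched pairs: 11; unmatched a rows kept: 1.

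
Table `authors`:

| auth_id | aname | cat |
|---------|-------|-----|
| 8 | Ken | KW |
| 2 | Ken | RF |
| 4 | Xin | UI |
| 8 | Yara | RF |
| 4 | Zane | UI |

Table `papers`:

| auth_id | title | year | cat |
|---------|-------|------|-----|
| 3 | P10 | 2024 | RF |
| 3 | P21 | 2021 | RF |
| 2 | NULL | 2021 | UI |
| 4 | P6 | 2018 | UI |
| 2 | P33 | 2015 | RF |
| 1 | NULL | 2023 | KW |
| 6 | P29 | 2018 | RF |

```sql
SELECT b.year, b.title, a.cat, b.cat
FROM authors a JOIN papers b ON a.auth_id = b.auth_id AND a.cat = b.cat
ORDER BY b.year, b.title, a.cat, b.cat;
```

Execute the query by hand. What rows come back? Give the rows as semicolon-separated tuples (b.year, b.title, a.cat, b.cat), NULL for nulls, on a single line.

INNER JOIN keeps only pairs where the ON condition holds.
Matching on a.auth_id = b.auth_id AND a.cat = b.cat.
- a row (auth_id=8, cat=KW): no match → dropped.
- a row (auth_id=2, cat=RF): matches 1 b row(s) → 1 output row(s).
- a row (auth_id=4, cat=UI): matches 1 b row(s) → 1 output row(s).
- a row (auth_id=8, cat=RF): no match → dropped.
- a row (auth_id=4, cat=UI): matches 1 b row(s) → 1 output row(s).
After projecting and ordering:
b.year | b.title | a.cat | b.cat
2015 | P33 | RF | RF
2018 | P6 | UI | UI
2018 | P6 | UI | UI

(2015, P33, RF, RF); (2018, P6, UI, UI); (2018, P6, UI, UI)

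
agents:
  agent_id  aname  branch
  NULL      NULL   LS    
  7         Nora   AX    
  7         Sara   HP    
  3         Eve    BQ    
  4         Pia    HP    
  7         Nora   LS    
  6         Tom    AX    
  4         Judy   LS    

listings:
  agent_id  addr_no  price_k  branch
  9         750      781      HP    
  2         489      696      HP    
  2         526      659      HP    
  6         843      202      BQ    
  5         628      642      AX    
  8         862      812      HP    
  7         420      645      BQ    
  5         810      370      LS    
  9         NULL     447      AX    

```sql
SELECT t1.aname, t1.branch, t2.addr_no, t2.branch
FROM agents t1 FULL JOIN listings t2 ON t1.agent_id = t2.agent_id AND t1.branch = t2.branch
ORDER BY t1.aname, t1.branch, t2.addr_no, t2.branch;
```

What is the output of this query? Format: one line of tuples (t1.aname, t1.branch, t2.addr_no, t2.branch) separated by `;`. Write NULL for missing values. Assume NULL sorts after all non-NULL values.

(Eve, BQ, NULL, NULL); (Judy, LS, NULL, NULL); (Nora, AX, NULL, NULL); (Nora, LS, NULL, NULL); (Pia, HP, NULL, NULL); (Sara, HP, NULL, NULL); (Tom, AX, NULL, NULL); (NULL, LS, NULL, NULL); (NULL, NULL, 420, BQ); (NULL, NULL, 489, HP); (NULL, NULL, 526, HP); (NULL, NULL, 628, AX); (NULL, NULL, 750, HP); (NULL, NULL, 810, LS); (NULL, NULL, 843, BQ); (NULL, NULL, 862, HP); (NULL, NULL, NULL, AX)

FULL OUTER JOIN keeps every row from both sides; unmatched rows get NULL for the other side's columns.
Matching on t1.agent_id = t2.agent_id AND t1.branch = t2.branch. A NULL in a compared column never satisfies the condition.
- t1[0] agent_id=NULL, branch=LS → no match; kept with NULLs on the t2 side.
- t1[1] agent_id=7, branch=AX → no match; kept with NULLs on the t2 side.
- t1[2] agent_id=7, branch=HP → no match; kept with NULLs on the t2 side.
- t1[3] agent_id=3, branch=BQ → no match; kept with NULLs on the t2 side.
- t1[4] agent_id=4, branch=HP → no match; kept with NULLs on the t2 side.
- t1[5] agent_id=7, branch=LS → no match; kept with NULLs on the t2 side.
- t1[6] agent_id=6, branch=AX → no match; kept with NULLs on the t2 side.
- t1[7] agent_id=4, branch=LS → no match; kept with NULLs on the t2 side.
- 9 row(s) from t2 found no t1 partner → padded with NULL.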